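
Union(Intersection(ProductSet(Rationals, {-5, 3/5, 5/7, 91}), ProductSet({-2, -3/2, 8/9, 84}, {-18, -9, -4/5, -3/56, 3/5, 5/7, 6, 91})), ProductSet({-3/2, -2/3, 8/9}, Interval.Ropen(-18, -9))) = Union(ProductSet({-3/2, -2/3, 8/9}, Interval.Ropen(-18, -9)), ProductSet({-2, -3/2, 8/9, 84}, {3/5, 5/7, 91}))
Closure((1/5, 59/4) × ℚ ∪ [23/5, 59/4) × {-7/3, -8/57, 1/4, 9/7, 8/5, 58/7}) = [1/5, 59/4] × ℝ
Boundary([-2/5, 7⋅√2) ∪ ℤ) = {-2/5, 7⋅√2} ∪ (ℤ \ (-2/5, 7⋅√2))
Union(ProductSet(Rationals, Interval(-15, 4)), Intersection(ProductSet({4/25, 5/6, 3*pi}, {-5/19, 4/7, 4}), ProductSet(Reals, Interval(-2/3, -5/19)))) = Union(ProductSet({4/25, 5/6, 3*pi}, {-5/19}), ProductSet(Rationals, Interval(-15, 4)))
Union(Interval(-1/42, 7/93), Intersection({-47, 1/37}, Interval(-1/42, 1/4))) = Interval(-1/42, 7/93)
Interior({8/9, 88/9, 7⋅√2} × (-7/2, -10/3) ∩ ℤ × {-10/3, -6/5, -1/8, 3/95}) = ∅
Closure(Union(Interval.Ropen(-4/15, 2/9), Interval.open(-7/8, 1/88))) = Interval(-7/8, 2/9)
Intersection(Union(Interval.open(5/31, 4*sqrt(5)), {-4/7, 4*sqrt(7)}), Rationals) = Union({-4/7}, Intersection(Interval.open(5/31, 4*sqrt(5)), Rationals))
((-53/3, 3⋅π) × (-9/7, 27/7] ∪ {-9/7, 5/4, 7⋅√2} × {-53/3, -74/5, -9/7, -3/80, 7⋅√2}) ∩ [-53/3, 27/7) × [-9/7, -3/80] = ({-9/7, 5/4} × {-9/7, -3/80}) ∪ ((-53/3, 27/7) × (-9/7, -3/80])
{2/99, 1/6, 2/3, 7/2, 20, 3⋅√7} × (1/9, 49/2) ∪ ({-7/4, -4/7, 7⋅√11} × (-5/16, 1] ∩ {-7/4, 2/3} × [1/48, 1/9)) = ({-7/4} × [1/48, 1/9)) ∪ ({2/99, 1/6, 2/3, 7/2, 20, 3⋅√7} × (1/9, 49/2))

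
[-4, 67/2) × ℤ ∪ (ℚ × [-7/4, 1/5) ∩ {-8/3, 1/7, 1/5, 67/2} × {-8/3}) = [-4, 67/2) × ℤ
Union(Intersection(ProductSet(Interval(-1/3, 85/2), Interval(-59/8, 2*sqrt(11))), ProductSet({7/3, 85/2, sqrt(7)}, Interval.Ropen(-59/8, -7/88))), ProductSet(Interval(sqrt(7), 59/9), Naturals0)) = Union(ProductSet({7/3, 85/2, sqrt(7)}, Interval.Ropen(-59/8, -7/88)), ProductSet(Interval(sqrt(7), 59/9), Naturals0))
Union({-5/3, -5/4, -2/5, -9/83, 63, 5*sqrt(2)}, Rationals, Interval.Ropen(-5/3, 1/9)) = Union({5*sqrt(2)}, Interval(-5/3, 1/9), Rationals)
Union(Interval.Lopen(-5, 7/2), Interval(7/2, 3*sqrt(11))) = Interval.Lopen(-5, 3*sqrt(11))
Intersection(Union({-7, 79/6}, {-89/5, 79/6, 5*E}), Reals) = {-89/5, -7, 79/6, 5*E}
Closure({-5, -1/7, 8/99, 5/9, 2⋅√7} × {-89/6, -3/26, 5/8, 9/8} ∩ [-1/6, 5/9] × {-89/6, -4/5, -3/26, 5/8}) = {-1/7, 8/99, 5/9} × {-89/6, -3/26, 5/8}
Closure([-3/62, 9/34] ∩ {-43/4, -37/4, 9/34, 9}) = {9/34}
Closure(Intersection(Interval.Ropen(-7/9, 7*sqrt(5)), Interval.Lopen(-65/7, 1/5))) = Interval(-7/9, 1/5)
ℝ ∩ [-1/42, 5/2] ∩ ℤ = {0, 1, 2}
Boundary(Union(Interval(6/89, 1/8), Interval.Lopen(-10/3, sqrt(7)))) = {-10/3, sqrt(7)}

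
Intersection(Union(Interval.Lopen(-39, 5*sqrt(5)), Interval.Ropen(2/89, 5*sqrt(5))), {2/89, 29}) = {2/89}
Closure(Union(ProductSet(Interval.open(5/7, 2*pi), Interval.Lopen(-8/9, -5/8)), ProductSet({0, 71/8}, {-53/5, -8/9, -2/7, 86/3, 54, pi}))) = Union(ProductSet({0, 71/8}, {-53/5, -8/9, -2/7, 86/3, 54, pi}), ProductSet({5/7, 2*pi}, Interval(-8/9, -5/8)), ProductSet(Interval(5/7, 2*pi), {-8/9, -5/8}), ProductSet(Interval.open(5/7, 2*pi), Interval.Lopen(-8/9, -5/8)))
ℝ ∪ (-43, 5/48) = (-∞, ∞)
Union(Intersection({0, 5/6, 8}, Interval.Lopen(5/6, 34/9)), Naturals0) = Naturals0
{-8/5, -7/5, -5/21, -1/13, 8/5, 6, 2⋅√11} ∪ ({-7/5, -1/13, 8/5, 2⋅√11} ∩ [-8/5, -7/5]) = {-8/5, -7/5, -5/21, -1/13, 8/5, 6, 2⋅√11}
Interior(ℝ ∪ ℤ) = ℝ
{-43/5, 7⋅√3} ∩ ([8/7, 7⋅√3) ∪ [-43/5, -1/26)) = {-43/5}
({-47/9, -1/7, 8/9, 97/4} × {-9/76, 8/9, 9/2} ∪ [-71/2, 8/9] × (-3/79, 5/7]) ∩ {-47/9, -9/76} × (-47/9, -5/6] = ∅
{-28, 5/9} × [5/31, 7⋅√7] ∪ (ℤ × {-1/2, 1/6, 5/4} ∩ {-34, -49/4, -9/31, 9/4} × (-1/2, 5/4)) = ({-34} × {1/6}) ∪ ({-28, 5/9} × [5/31, 7⋅√7])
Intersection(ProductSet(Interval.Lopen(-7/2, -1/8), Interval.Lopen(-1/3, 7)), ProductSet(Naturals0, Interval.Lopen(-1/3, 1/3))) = EmptySet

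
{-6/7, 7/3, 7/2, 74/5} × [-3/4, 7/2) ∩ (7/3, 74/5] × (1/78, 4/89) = {7/2, 74/5} × (1/78, 4/89)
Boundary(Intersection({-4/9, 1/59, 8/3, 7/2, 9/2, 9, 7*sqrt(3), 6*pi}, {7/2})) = {7/2}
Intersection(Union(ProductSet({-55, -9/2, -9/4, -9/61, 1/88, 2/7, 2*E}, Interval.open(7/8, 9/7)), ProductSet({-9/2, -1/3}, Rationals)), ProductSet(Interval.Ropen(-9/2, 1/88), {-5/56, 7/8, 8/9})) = Union(ProductSet({-9/2, -1/3}, {-5/56, 7/8, 8/9}), ProductSet({-9/2, -9/4, -9/61}, {8/9}))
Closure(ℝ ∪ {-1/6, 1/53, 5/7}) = ℝ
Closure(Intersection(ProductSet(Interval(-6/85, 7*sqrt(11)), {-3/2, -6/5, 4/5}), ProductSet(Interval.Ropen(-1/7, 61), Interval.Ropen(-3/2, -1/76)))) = ProductSet(Interval(-6/85, 7*sqrt(11)), {-3/2, -6/5})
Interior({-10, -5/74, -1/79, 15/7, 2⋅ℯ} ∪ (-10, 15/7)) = (-10, 15/7)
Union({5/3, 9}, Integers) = Union({5/3}, Integers)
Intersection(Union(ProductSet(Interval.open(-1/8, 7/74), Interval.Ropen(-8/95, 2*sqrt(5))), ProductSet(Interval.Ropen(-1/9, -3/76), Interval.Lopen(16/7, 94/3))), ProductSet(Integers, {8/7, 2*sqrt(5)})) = ProductSet(Range(0, 1, 1), {8/7})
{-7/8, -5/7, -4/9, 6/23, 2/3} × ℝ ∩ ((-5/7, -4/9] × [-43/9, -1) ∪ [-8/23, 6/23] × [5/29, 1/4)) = ({-4/9} × [-43/9, -1)) ∪ ({6/23} × [5/29, 1/4))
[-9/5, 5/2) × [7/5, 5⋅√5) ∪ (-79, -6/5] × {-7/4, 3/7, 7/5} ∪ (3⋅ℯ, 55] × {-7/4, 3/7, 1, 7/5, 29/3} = ((-79, -6/5] × {-7/4, 3/7, 7/5}) ∪ ((3⋅ℯ, 55] × {-7/4, 3/7, 1, 7/5, 29/3}) ∪ ([-9/5, 5/2) × [7/5, 5⋅√5))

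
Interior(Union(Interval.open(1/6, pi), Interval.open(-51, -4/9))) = Union(Interval.open(-51, -4/9), Interval.open(1/6, pi))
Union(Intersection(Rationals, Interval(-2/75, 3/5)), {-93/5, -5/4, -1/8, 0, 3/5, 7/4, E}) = Union({-93/5, -5/4, -1/8, 7/4, E}, Intersection(Interval(-2/75, 3/5), Rationals))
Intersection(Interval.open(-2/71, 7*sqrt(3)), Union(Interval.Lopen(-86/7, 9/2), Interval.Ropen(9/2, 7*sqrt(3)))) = Interval.open(-2/71, 7*sqrt(3))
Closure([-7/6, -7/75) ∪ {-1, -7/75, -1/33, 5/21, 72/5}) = [-7/6, -7/75] ∪ {-1/33, 5/21, 72/5}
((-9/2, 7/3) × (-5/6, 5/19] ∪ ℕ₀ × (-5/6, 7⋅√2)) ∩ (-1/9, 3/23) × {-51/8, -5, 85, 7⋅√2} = ∅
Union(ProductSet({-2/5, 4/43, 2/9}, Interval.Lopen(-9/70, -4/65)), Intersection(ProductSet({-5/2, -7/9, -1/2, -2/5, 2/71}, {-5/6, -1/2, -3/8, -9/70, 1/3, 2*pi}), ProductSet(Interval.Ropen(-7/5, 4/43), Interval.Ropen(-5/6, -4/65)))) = Union(ProductSet({-2/5, 4/43, 2/9}, Interval.Lopen(-9/70, -4/65)), ProductSet({-7/9, -1/2, -2/5, 2/71}, {-5/6, -1/2, -3/8, -9/70}))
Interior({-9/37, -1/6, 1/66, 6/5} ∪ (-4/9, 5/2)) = (-4/9, 5/2)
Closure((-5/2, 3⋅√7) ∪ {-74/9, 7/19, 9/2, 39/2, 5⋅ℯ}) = {-74/9, 39/2, 5⋅ℯ} ∪ [-5/2, 3⋅√7]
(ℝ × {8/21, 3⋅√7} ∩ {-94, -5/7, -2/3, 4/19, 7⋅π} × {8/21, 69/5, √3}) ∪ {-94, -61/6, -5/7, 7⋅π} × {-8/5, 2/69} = ({-94, -61/6, -5/7, 7⋅π} × {-8/5, 2/69}) ∪ ({-94, -5/7, -2/3, 4/19, 7⋅π} × {8/21})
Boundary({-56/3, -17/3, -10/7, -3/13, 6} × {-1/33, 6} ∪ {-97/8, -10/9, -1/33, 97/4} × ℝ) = ({-97/8, -10/9, -1/33, 97/4} × ℝ) ∪ ({-56/3, -17/3, -10/7, -3/13, 6} × {-1/33, 6})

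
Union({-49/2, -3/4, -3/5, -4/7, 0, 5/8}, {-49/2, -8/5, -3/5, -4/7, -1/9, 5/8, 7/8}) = {-49/2, -8/5, -3/4, -3/5, -4/7, -1/9, 0, 5/8, 7/8}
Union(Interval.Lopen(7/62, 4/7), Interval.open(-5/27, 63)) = Interval.open(-5/27, 63)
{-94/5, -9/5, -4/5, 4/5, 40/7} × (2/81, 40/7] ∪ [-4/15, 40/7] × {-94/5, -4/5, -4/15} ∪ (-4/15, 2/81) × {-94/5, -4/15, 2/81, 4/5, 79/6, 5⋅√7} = ([-4/15, 40/7] × {-94/5, -4/5, -4/15}) ∪ ({-94/5, -9/5, -4/5, 4/5, 40/7} × (2/81, 40/7]) ∪ ((-4/15, 2/81) × {-94/5, -4/15, 2/81, 4/5, 79/6, 5⋅√7})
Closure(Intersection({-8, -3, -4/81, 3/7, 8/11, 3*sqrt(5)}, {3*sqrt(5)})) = {3*sqrt(5)}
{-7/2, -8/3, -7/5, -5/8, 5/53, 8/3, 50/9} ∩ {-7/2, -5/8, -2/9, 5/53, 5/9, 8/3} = {-7/2, -5/8, 5/53, 8/3}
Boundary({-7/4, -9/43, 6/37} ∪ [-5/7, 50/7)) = {-7/4, -5/7, 50/7}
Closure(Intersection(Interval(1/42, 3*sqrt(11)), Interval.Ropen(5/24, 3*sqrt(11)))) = Interval(5/24, 3*sqrt(11))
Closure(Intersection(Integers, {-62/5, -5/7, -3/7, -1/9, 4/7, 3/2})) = EmptySet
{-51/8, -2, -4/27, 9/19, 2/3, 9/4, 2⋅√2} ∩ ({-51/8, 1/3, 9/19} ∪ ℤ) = {-51/8, -2, 9/19}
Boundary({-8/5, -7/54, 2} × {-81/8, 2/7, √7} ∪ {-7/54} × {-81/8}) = {-8/5, -7/54, 2} × {-81/8, 2/7, √7}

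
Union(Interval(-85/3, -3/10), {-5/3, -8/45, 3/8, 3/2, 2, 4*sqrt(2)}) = Union({-8/45, 3/8, 3/2, 2, 4*sqrt(2)}, Interval(-85/3, -3/10))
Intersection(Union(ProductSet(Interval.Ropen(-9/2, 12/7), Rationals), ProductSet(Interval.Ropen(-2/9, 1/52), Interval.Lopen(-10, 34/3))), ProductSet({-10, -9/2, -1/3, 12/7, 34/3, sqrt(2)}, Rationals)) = ProductSet({-9/2, -1/3, sqrt(2)}, Rationals)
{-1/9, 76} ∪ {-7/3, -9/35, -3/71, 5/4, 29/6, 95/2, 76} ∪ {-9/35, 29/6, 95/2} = {-7/3, -9/35, -1/9, -3/71, 5/4, 29/6, 95/2, 76}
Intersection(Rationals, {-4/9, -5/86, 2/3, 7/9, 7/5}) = {-4/9, -5/86, 2/3, 7/9, 7/5}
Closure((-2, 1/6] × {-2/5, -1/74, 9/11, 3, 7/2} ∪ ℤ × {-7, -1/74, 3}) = (ℤ × {-7, -1/74, 3}) ∪ ([-2, 1/6] × {-2/5, -1/74, 9/11, 3, 7/2})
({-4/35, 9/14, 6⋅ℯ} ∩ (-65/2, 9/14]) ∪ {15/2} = {-4/35, 9/14, 15/2}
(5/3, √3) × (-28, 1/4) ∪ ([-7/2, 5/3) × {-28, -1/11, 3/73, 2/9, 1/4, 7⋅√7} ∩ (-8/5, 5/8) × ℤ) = ((-8/5, 5/8) × {-28}) ∪ ((5/3, √3) × (-28, 1/4))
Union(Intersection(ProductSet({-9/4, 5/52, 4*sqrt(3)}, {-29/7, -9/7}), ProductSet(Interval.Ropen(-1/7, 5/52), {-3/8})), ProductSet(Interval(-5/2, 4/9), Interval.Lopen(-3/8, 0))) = ProductSet(Interval(-5/2, 4/9), Interval.Lopen(-3/8, 0))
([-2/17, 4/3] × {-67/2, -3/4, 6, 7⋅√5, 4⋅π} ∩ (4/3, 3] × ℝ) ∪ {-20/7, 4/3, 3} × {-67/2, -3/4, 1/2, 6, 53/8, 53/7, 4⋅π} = {-20/7, 4/3, 3} × {-67/2, -3/4, 1/2, 6, 53/8, 53/7, 4⋅π}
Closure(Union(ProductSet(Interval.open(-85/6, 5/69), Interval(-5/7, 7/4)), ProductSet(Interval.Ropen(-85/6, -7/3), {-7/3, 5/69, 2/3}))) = Union(ProductSet(Interval(-85/6, -7/3), {-7/3}), ProductSet(Interval.Ropen(-85/6, -7/3), {-7/3, 5/69, 2/3}), ProductSet(Interval(-85/6, 5/69), Interval(-5/7, 7/4)))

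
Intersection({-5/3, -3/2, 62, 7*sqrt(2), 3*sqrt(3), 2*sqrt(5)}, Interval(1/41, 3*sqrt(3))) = {3*sqrt(3), 2*sqrt(5)}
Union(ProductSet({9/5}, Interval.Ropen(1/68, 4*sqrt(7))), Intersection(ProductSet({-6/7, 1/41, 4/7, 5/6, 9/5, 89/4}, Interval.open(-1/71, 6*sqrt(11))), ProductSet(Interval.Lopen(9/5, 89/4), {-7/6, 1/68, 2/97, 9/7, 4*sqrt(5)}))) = Union(ProductSet({9/5}, Interval.Ropen(1/68, 4*sqrt(7))), ProductSet({89/4}, {1/68, 2/97, 9/7, 4*sqrt(5)}))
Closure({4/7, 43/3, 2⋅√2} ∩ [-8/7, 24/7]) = {4/7, 2⋅√2}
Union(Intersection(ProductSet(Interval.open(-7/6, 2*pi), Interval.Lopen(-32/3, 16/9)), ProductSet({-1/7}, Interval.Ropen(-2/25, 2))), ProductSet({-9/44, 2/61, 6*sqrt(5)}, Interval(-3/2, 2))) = Union(ProductSet({-1/7}, Interval(-2/25, 16/9)), ProductSet({-9/44, 2/61, 6*sqrt(5)}, Interval(-3/2, 2)))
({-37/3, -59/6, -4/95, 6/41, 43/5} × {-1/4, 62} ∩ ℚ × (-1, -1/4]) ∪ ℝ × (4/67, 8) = (ℝ × (4/67, 8)) ∪ ({-37/3, -59/6, -4/95, 6/41, 43/5} × {-1/4})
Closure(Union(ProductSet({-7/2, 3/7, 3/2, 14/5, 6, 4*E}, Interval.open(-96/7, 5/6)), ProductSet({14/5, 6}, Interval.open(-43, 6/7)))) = Union(ProductSet({14/5, 6}, Interval(-43, 6/7)), ProductSet({-7/2, 3/7, 3/2, 14/5, 6, 4*E}, Interval(-96/7, 5/6)))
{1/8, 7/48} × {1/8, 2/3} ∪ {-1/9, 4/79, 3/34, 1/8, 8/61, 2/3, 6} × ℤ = ({1/8, 7/48} × {1/8, 2/3}) ∪ ({-1/9, 4/79, 3/34, 1/8, 8/61, 2/3, 6} × ℤ)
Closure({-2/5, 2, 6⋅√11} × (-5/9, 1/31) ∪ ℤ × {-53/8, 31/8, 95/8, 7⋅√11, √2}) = ({-2/5, 2, 6⋅√11} × [-5/9, 1/31]) ∪ (ℤ × {-53/8, 31/8, 95/8, 7⋅√11, √2})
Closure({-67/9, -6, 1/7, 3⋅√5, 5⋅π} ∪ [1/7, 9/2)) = {-67/9, -6, 3⋅√5, 5⋅π} ∪ [1/7, 9/2]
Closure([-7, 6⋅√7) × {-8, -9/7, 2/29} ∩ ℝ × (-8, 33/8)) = [-7, 6⋅√7] × {-9/7, 2/29}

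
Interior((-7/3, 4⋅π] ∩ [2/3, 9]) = (2/3, 9)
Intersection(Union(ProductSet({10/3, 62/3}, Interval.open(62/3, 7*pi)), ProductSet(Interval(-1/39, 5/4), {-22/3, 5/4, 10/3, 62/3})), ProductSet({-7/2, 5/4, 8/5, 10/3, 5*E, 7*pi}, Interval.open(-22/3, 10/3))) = ProductSet({5/4}, {5/4})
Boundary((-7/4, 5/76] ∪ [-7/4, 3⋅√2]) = {-7/4, 3⋅√2}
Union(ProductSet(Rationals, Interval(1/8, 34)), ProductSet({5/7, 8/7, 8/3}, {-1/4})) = Union(ProductSet({5/7, 8/7, 8/3}, {-1/4}), ProductSet(Rationals, Interval(1/8, 34)))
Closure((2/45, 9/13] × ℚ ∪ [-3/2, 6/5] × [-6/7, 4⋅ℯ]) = ((2/45, 9/13] × ℚ) ∪ ([-3/2, 6/5] × [-6/7, 4⋅ℯ]) ∪ ([2/45, 9/13] × ((-∞, -6/7] ∪ [4⋅ℯ, ∞)))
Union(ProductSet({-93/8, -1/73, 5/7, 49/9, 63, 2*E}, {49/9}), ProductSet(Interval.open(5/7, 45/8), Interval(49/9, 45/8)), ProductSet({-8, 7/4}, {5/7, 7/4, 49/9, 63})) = Union(ProductSet({-8, 7/4}, {5/7, 7/4, 49/9, 63}), ProductSet({-93/8, -1/73, 5/7, 49/9, 63, 2*E}, {49/9}), ProductSet(Interval.open(5/7, 45/8), Interval(49/9, 45/8)))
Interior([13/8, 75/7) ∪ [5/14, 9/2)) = (5/14, 75/7)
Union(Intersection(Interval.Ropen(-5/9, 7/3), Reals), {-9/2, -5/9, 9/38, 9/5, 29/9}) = Union({-9/2, 29/9}, Interval.Ropen(-5/9, 7/3))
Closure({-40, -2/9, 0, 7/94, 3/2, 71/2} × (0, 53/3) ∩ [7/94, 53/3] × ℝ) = {7/94, 3/2} × [0, 53/3]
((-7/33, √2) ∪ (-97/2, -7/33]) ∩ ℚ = ℚ ∩ (-97/2, √2)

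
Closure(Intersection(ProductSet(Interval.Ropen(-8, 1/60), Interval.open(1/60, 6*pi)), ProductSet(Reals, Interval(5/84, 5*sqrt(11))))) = ProductSet(Interval(-8, 1/60), Interval(5/84, 5*sqrt(11)))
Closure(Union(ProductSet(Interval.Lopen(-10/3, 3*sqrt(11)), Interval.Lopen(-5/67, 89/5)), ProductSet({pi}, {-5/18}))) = Union(ProductSet({pi}, {-5/18}), ProductSet({-10/3, 3*sqrt(11)}, Interval(-5/67, 89/5)), ProductSet(Interval(-10/3, 3*sqrt(11)), {-5/67, 89/5}), ProductSet(Interval.Lopen(-10/3, 3*sqrt(11)), Interval.Lopen(-5/67, 89/5)))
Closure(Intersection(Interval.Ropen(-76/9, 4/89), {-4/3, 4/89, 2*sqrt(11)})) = {-4/3}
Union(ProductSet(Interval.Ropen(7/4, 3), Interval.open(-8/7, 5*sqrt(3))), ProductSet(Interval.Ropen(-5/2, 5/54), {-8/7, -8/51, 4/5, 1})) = Union(ProductSet(Interval.Ropen(-5/2, 5/54), {-8/7, -8/51, 4/5, 1}), ProductSet(Interval.Ropen(7/4, 3), Interval.open(-8/7, 5*sqrt(3))))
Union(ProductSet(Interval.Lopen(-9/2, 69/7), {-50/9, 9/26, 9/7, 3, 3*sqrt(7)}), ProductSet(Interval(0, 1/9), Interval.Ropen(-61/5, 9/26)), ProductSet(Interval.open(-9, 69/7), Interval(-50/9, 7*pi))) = Union(ProductSet(Interval.open(-9, 69/7), Interval(-50/9, 7*pi)), ProductSet(Interval.Lopen(-9/2, 69/7), {-50/9, 9/26, 9/7, 3, 3*sqrt(7)}), ProductSet(Interval(0, 1/9), Interval.Ropen(-61/5, 9/26)))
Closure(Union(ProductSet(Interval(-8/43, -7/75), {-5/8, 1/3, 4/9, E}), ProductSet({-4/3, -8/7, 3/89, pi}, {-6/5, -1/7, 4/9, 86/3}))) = Union(ProductSet({-4/3, -8/7, 3/89, pi}, {-6/5, -1/7, 4/9, 86/3}), ProductSet(Interval(-8/43, -7/75), {-5/8, 1/3, 4/9, E}))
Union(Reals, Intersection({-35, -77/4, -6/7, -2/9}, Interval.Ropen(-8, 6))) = Reals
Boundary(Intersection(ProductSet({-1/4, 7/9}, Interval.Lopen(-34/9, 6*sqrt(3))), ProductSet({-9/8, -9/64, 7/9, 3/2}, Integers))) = ProductSet({7/9}, Range(-3, 11, 1))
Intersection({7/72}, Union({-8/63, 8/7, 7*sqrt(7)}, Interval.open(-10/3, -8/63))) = EmptySet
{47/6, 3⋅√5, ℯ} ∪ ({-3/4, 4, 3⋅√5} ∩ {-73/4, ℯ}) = {47/6, 3⋅√5, ℯ}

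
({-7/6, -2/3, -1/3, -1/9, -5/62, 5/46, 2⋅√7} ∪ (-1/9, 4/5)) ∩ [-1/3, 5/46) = {-1/3} ∪ [-1/9, 5/46)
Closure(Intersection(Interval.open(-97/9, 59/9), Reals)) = Interval(-97/9, 59/9)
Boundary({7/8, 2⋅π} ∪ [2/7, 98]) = {2/7, 98}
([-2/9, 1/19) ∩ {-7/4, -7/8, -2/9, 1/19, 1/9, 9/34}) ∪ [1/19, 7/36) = {-2/9} ∪ [1/19, 7/36)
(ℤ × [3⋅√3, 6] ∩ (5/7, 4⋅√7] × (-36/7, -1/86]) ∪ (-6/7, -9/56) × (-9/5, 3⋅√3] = (-6/7, -9/56) × (-9/5, 3⋅√3]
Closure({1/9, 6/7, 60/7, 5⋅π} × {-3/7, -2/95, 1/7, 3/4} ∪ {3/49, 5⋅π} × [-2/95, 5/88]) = ({3/49, 5⋅π} × [-2/95, 5/88]) ∪ ({1/9, 6/7, 60/7, 5⋅π} × {-3/7, -2/95, 1/7, 3/4})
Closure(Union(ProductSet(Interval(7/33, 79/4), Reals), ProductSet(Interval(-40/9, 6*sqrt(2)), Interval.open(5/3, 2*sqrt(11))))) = Union(ProductSet({-40/9}, Interval(5/3, 2*sqrt(11))), ProductSet(Interval(-40/9, 7/33), {5/3, 2*sqrt(11)}), ProductSet(Interval(-40/9, 6*sqrt(2)), Interval.open(5/3, 2*sqrt(11))), ProductSet(Interval(7/33, 79/4), Reals))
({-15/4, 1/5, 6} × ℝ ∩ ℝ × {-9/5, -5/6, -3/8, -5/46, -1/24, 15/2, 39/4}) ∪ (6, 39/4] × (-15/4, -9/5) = ((6, 39/4] × (-15/4, -9/5)) ∪ ({-15/4, 1/5, 6} × {-9/5, -5/6, -3/8, -5/46, -1/24, 15/2, 39/4})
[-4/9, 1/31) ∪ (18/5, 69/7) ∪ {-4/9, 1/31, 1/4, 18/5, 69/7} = [-4/9, 1/31] ∪ {1/4} ∪ [18/5, 69/7]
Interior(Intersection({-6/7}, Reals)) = EmptySet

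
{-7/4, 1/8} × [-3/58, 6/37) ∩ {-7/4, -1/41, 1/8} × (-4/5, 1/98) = {-7/4, 1/8} × [-3/58, 1/98)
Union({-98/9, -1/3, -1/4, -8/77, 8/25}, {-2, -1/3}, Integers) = Union({-98/9, -1/3, -1/4, -8/77, 8/25}, Integers)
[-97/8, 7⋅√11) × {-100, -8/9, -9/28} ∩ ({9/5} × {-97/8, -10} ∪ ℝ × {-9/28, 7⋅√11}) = [-97/8, 7⋅√11) × {-9/28}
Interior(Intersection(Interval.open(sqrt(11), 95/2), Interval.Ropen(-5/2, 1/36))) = EmptySet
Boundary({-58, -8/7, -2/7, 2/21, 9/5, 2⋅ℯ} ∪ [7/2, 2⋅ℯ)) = {-58, -8/7, -2/7, 2/21, 9/5, 7/2, 2⋅ℯ}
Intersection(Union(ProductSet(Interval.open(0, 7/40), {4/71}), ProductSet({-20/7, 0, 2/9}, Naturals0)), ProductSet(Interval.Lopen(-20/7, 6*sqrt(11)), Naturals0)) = ProductSet({0, 2/9}, Naturals0)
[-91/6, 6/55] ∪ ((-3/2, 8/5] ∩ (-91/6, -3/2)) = [-91/6, 6/55]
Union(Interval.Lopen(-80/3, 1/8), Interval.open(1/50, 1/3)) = Interval.open(-80/3, 1/3)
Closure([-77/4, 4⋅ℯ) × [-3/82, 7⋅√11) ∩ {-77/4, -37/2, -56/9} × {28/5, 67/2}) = {-77/4, -37/2, -56/9} × {28/5}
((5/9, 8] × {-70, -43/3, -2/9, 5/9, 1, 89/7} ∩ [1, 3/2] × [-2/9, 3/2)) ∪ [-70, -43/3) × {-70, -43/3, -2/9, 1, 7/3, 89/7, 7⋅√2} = ([1, 3/2] × {-2/9, 5/9, 1}) ∪ ([-70, -43/3) × {-70, -43/3, -2/9, 1, 7/3, 89/7, 7⋅√2})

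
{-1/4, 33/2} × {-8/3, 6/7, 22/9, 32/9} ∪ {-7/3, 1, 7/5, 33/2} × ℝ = ({-7/3, 1, 7/5, 33/2} × ℝ) ∪ ({-1/4, 33/2} × {-8/3, 6/7, 22/9, 32/9})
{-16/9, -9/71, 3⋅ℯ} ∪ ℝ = ℝ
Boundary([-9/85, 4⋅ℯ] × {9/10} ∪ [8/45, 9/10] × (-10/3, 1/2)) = ({8/45, 9/10} × [-10/3, 1/2]) ∪ ([8/45, 9/10] × {-10/3, 1/2}) ∪ ([-9/85, 4⋅ℯ] × {9/10})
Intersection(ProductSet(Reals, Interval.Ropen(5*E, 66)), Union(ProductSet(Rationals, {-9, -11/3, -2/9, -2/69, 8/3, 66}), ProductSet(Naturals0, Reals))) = ProductSet(Naturals0, Interval.Ropen(5*E, 66))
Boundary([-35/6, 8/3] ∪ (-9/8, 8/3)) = {-35/6, 8/3}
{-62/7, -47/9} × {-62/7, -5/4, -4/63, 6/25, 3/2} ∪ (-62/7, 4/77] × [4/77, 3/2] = ({-62/7, -47/9} × {-62/7, -5/4, -4/63, 6/25, 3/2}) ∪ ((-62/7, 4/77] × [4/77, 3/2])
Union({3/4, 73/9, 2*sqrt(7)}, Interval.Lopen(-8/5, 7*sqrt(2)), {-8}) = Union({-8}, Interval.Lopen(-8/5, 7*sqrt(2)))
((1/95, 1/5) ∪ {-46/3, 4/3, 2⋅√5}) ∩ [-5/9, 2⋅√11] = (1/95, 1/5) ∪ {4/3, 2⋅√5}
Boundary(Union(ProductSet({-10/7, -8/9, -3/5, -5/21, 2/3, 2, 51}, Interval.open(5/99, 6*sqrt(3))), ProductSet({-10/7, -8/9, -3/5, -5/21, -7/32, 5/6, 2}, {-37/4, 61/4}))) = Union(ProductSet({-10/7, -8/9, -3/5, -5/21, -7/32, 5/6, 2}, {-37/4, 61/4}), ProductSet({-10/7, -8/9, -3/5, -5/21, 2/3, 2, 51}, Interval(5/99, 6*sqrt(3))))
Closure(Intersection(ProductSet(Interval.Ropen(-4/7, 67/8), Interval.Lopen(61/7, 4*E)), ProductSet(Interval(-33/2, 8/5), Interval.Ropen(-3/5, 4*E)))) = ProductSet(Interval(-4/7, 8/5), Interval(61/7, 4*E))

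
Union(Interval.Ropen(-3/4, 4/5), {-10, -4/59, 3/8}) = Union({-10}, Interval.Ropen(-3/4, 4/5))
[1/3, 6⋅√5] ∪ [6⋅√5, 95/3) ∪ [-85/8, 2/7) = [-85/8, 2/7) ∪ [1/3, 95/3)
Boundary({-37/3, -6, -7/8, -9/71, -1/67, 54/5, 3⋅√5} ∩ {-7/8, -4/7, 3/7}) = {-7/8}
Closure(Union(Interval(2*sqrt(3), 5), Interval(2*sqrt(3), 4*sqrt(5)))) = Interval(2*sqrt(3), 4*sqrt(5))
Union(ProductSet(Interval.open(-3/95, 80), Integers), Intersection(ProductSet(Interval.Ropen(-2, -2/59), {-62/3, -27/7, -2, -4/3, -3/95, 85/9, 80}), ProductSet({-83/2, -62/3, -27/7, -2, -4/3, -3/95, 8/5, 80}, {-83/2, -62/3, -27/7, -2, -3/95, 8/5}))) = Union(ProductSet({-2, -4/3}, {-62/3, -27/7, -2, -3/95}), ProductSet(Interval.open(-3/95, 80), Integers))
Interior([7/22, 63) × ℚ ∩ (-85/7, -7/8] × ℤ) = ∅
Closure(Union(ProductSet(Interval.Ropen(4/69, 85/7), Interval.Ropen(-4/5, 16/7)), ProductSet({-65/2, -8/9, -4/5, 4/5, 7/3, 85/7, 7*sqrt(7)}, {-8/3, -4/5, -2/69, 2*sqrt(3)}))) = Union(ProductSet({4/69, 85/7}, Interval(-4/5, 16/7)), ProductSet({-65/2, -8/9, -4/5, 4/5, 7/3, 85/7, 7*sqrt(7)}, {-8/3, -4/5, -2/69, 2*sqrt(3)}), ProductSet(Interval(4/69, 85/7), {-4/5, 16/7}), ProductSet(Interval.Ropen(4/69, 85/7), Interval.Ropen(-4/5, 16/7)))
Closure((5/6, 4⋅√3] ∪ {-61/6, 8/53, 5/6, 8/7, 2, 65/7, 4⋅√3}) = {-61/6, 8/53, 65/7} ∪ [5/6, 4⋅√3]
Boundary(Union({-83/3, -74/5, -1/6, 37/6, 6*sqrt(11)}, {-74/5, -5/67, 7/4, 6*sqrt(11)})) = {-83/3, -74/5, -1/6, -5/67, 7/4, 37/6, 6*sqrt(11)}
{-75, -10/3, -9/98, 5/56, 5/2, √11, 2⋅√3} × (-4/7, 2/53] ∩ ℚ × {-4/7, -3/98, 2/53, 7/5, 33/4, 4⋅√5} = {-75, -10/3, -9/98, 5/56, 5/2} × {-3/98, 2/53}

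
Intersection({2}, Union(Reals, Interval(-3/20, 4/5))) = {2}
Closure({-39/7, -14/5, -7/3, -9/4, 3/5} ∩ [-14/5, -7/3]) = {-14/5, -7/3}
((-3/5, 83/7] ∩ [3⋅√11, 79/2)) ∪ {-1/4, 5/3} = {-1/4, 5/3} ∪ [3⋅√11, 83/7]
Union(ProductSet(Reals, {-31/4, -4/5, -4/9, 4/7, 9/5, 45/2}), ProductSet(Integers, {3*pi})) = Union(ProductSet(Integers, {3*pi}), ProductSet(Reals, {-31/4, -4/5, -4/9, 4/7, 9/5, 45/2}))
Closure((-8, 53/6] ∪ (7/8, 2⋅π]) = [-8, 53/6]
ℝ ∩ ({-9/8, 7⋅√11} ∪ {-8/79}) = {-9/8, -8/79, 7⋅√11}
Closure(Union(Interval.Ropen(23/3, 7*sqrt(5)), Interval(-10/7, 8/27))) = Union(Interval(-10/7, 8/27), Interval(23/3, 7*sqrt(5)))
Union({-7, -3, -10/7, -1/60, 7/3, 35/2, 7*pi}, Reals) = Reals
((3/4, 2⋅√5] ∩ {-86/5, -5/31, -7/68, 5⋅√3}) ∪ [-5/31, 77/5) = [-5/31, 77/5)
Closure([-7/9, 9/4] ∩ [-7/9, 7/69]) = [-7/9, 7/69]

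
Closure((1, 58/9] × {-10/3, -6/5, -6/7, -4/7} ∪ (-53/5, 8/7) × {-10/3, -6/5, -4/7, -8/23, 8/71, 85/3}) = ([1, 58/9] × {-10/3, -6/5, -6/7, -4/7}) ∪ ([-53/5, 8/7] × {-10/3, -6/5, -4/7, -8/23, 8/71, 85/3})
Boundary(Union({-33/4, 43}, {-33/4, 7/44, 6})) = {-33/4, 7/44, 6, 43}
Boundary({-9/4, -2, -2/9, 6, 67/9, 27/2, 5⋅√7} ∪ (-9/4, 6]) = {-9/4, 6, 67/9, 27/2, 5⋅√7}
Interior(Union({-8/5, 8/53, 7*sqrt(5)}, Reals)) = Reals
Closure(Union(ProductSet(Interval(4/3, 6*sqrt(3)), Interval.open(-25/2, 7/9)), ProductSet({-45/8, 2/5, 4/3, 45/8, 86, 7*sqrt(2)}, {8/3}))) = Union(ProductSet({-45/8, 2/5, 4/3, 45/8, 86, 7*sqrt(2)}, {8/3}), ProductSet(Interval(4/3, 6*sqrt(3)), Interval(-25/2, 7/9)))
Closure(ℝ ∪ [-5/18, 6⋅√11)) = (-∞, ∞)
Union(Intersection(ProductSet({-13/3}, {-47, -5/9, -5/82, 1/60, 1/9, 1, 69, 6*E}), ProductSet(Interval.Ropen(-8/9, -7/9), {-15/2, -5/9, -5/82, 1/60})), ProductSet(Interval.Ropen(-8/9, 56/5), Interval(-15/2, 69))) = ProductSet(Interval.Ropen(-8/9, 56/5), Interval(-15/2, 69))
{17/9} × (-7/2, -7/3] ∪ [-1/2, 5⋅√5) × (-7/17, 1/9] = ({17/9} × (-7/2, -7/3]) ∪ ([-1/2, 5⋅√5) × (-7/17, 1/9])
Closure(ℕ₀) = ℕ₀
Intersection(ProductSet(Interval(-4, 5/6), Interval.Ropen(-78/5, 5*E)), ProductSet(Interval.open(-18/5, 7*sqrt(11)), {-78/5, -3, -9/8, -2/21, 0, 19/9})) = ProductSet(Interval.Lopen(-18/5, 5/6), {-78/5, -3, -9/8, -2/21, 0, 19/9})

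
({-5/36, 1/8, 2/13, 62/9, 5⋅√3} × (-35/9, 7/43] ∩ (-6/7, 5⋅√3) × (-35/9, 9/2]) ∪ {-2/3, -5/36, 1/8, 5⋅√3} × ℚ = ({-2/3, -5/36, 1/8, 5⋅√3} × ℚ) ∪ ({-5/36, 1/8, 2/13, 62/9} × (-35/9, 7/43])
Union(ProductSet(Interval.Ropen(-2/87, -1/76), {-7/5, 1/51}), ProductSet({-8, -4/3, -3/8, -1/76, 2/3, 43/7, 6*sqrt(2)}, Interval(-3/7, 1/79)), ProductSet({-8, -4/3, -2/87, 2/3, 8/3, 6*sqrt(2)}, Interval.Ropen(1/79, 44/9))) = Union(ProductSet({-8, -4/3, -2/87, 2/3, 8/3, 6*sqrt(2)}, Interval.Ropen(1/79, 44/9)), ProductSet({-8, -4/3, -3/8, -1/76, 2/3, 43/7, 6*sqrt(2)}, Interval(-3/7, 1/79)), ProductSet(Interval.Ropen(-2/87, -1/76), {-7/5, 1/51}))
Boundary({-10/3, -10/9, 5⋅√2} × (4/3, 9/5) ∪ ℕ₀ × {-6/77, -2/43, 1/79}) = (ℕ₀ × {-6/77, -2/43, 1/79}) ∪ ({-10/3, -10/9, 5⋅√2} × [4/3, 9/5])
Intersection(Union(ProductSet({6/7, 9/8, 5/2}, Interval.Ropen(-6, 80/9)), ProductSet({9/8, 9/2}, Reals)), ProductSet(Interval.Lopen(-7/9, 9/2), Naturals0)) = Union(ProductSet({9/8, 9/2}, Naturals0), ProductSet({6/7, 9/8, 5/2}, Range(0, 9, 1)))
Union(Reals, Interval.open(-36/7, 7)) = Interval(-oo, oo)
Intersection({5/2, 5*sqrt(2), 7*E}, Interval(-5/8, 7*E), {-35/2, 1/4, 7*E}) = {7*E}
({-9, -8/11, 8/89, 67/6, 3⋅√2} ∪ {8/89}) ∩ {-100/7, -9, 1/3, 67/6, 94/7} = {-9, 67/6}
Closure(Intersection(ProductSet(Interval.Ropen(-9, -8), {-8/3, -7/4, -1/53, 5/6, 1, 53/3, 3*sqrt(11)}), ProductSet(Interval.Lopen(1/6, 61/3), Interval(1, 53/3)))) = EmptySet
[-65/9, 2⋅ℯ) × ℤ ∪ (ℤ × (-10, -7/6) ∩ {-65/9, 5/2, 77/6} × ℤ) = [-65/9, 2⋅ℯ) × ℤ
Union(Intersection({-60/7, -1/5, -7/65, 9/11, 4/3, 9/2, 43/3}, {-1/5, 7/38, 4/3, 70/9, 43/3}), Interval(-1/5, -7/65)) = Union({4/3, 43/3}, Interval(-1/5, -7/65))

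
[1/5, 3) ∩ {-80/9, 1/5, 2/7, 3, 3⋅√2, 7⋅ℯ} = {1/5, 2/7}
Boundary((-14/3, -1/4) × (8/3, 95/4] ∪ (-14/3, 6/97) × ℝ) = {-14/3, 6/97} × ℝ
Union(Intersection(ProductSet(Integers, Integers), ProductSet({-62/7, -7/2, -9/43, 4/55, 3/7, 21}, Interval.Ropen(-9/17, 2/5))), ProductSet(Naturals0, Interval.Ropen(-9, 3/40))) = ProductSet(Naturals0, Interval.Ropen(-9, 3/40))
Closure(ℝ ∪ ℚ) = ℝ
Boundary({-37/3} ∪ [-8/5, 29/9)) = {-37/3, -8/5, 29/9}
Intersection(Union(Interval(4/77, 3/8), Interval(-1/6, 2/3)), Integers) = Range(0, 1, 1)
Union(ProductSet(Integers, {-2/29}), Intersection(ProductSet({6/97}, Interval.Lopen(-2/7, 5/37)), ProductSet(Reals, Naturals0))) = Union(ProductSet({6/97}, Range(0, 1, 1)), ProductSet(Integers, {-2/29}))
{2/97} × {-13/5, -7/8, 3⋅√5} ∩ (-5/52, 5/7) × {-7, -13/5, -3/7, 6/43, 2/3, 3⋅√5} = {2/97} × {-13/5, 3⋅√5}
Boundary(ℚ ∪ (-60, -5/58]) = (-∞, -60] ∪ [-5/58, ∞)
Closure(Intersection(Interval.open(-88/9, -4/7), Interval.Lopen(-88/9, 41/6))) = Interval(-88/9, -4/7)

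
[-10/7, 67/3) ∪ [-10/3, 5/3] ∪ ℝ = (-∞, ∞)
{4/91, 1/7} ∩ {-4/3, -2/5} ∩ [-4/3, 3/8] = ∅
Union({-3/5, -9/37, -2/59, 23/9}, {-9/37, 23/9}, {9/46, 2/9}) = {-3/5, -9/37, -2/59, 9/46, 2/9, 23/9}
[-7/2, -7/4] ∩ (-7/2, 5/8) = (-7/2, -7/4]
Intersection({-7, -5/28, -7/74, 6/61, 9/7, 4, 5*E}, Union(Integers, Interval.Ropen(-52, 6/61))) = {-7, -5/28, -7/74, 4}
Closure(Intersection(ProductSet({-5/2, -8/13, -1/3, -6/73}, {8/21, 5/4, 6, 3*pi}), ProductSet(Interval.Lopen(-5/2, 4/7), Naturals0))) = ProductSet({-8/13, -1/3, -6/73}, {6})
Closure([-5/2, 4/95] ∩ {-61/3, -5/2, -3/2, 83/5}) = {-5/2, -3/2}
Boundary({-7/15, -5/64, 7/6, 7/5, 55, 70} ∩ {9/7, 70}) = {70}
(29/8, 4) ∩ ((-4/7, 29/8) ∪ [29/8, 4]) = (29/8, 4)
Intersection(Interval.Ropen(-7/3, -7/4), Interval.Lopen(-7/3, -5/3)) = Interval.open(-7/3, -7/4)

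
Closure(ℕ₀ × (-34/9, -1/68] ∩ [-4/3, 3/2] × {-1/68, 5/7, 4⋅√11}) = {0, 1} × {-1/68}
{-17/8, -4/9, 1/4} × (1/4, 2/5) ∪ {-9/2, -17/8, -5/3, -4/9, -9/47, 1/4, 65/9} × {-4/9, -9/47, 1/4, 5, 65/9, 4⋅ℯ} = ({-17/8, -4/9, 1/4} × (1/4, 2/5)) ∪ ({-9/2, -17/8, -5/3, -4/9, -9/47, 1/4, 65/9} × {-4/9, -9/47, 1/4, 5, 65/9, 4⋅ℯ})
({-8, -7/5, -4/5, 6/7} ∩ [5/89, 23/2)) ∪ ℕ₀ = ℕ₀ ∪ {6/7}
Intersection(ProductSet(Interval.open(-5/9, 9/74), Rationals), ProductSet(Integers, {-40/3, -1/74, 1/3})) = ProductSet(Range(0, 1, 1), {-40/3, -1/74, 1/3})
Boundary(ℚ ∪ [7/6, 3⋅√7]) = (-∞, 7/6] ∪ [3⋅√7, ∞)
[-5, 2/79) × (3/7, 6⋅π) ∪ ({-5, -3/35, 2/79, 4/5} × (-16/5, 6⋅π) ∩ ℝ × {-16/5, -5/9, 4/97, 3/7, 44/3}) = ({-5, -3/35, 2/79, 4/5} × {-5/9, 4/97, 3/7, 44/3}) ∪ ([-5, 2/79) × (3/7, 6⋅π))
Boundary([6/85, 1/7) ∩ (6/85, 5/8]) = {6/85, 1/7}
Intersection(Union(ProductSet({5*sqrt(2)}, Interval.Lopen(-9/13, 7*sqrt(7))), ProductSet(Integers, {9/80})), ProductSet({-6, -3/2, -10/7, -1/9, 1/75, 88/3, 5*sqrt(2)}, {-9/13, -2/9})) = ProductSet({5*sqrt(2)}, {-2/9})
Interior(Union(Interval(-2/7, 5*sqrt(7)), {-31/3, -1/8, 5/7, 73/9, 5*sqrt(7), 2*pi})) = Interval.open(-2/7, 5*sqrt(7))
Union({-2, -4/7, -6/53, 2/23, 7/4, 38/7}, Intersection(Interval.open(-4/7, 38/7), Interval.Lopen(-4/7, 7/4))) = Union({-2, 38/7}, Interval(-4/7, 7/4))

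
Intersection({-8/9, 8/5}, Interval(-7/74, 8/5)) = {8/5}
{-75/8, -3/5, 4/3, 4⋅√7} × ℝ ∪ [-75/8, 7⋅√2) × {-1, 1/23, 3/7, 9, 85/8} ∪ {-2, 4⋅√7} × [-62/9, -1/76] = ({-75/8, -3/5, 4/3, 4⋅√7} × ℝ) ∪ ({-2, 4⋅√7} × [-62/9, -1/76]) ∪ ([-75/8, 7⋅√2) × {-1, 1/23, 3/7, 9, 85/8})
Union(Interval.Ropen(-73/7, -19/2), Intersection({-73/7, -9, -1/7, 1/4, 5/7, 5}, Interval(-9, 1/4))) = Union({-9, -1/7, 1/4}, Interval.Ropen(-73/7, -19/2))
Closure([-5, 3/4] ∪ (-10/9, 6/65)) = [-5, 3/4]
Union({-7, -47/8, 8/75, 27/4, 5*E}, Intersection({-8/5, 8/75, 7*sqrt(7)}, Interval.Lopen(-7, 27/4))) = {-7, -47/8, -8/5, 8/75, 27/4, 5*E}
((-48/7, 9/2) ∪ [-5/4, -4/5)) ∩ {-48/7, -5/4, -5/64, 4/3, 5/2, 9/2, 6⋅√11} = {-5/4, -5/64, 4/3, 5/2}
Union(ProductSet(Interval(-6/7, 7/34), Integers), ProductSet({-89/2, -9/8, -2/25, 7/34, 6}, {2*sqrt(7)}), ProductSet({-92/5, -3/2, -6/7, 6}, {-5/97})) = Union(ProductSet({-92/5, -3/2, -6/7, 6}, {-5/97}), ProductSet({-89/2, -9/8, -2/25, 7/34, 6}, {2*sqrt(7)}), ProductSet(Interval(-6/7, 7/34), Integers))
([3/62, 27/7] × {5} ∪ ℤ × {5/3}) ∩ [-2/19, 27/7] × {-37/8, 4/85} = ∅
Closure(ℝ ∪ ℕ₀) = ℝ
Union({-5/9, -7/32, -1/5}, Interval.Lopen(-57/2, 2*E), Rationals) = Union(Interval(-57/2, 2*E), Rationals)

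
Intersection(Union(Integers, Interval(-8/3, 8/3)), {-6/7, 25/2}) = {-6/7}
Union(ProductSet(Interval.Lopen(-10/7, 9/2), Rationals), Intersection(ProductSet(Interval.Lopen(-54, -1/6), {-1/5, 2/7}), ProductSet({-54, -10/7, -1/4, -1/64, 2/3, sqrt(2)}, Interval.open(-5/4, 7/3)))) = Union(ProductSet({-10/7, -1/4}, {-1/5, 2/7}), ProductSet(Interval.Lopen(-10/7, 9/2), Rationals))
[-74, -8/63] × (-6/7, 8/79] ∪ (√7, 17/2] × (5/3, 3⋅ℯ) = ([-74, -8/63] × (-6/7, 8/79]) ∪ ((√7, 17/2] × (5/3, 3⋅ℯ))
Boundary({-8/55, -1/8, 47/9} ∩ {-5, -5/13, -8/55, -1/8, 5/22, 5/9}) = {-8/55, -1/8}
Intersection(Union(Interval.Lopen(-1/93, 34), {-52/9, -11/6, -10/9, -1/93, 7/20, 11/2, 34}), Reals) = Union({-52/9, -11/6, -10/9}, Interval(-1/93, 34))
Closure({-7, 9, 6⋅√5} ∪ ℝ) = ℝ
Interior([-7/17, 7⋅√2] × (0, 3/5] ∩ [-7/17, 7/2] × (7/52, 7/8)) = (-7/17, 7/2) × (7/52, 3/5)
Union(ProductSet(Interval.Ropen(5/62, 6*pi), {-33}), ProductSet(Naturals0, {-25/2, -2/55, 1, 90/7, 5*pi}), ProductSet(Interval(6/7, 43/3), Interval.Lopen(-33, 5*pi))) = Union(ProductSet(Interval.Ropen(5/62, 6*pi), {-33}), ProductSet(Interval(6/7, 43/3), Interval.Lopen(-33, 5*pi)), ProductSet(Naturals0, {-25/2, -2/55, 1, 90/7, 5*pi}))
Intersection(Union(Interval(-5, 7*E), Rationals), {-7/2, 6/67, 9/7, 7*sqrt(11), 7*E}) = {-7/2, 6/67, 9/7, 7*E}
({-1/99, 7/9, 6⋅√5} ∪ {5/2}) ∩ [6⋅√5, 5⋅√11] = {6⋅√5}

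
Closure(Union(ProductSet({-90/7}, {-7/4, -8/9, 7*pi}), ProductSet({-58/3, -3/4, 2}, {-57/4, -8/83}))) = Union(ProductSet({-90/7}, {-7/4, -8/9, 7*pi}), ProductSet({-58/3, -3/4, 2}, {-57/4, -8/83}))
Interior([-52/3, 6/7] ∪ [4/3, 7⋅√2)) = (-52/3, 6/7) ∪ (4/3, 7⋅√2)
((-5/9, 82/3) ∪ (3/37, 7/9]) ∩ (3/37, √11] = (3/37, √11]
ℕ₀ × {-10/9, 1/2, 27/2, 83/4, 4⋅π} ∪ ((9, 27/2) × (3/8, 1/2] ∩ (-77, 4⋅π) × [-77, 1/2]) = (ℕ₀ × {-10/9, 1/2, 27/2, 83/4, 4⋅π}) ∪ ((9, 4⋅π) × (3/8, 1/2])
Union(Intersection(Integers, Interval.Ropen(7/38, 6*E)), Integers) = Integers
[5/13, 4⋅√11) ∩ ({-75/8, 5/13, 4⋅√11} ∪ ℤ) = {5/13} ∪ {1, 2, …, 13}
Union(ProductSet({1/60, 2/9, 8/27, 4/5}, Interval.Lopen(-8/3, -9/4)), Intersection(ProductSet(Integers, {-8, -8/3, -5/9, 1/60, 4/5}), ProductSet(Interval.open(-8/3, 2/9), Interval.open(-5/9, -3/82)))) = ProductSet({1/60, 2/9, 8/27, 4/5}, Interval.Lopen(-8/3, -9/4))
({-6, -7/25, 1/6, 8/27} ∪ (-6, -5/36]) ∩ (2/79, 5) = {1/6, 8/27}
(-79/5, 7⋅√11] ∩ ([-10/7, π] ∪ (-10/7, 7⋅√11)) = [-10/7, 7⋅√11)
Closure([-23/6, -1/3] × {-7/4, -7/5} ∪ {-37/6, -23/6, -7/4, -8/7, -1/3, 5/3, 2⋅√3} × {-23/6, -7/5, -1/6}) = ([-23/6, -1/3] × {-7/4, -7/5}) ∪ ({-37/6, -23/6, -7/4, -8/7, -1/3, 5/3, 2⋅√3} × {-23/6, -7/5, -1/6})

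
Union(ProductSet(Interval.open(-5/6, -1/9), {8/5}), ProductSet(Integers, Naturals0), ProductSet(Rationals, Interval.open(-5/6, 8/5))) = Union(ProductSet(Integers, Naturals0), ProductSet(Interval.open(-5/6, -1/9), {8/5}), ProductSet(Rationals, Interval.open(-5/6, 8/5)))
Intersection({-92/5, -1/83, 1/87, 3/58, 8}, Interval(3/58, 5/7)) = {3/58}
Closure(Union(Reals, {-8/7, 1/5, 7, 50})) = Reals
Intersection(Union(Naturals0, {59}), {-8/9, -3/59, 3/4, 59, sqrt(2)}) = {59}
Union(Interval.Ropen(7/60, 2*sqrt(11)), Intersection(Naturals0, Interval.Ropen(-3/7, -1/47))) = Interval.Ropen(7/60, 2*sqrt(11))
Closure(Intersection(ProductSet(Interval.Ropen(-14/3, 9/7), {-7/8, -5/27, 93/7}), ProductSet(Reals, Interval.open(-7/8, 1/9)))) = ProductSet(Interval(-14/3, 9/7), {-5/27})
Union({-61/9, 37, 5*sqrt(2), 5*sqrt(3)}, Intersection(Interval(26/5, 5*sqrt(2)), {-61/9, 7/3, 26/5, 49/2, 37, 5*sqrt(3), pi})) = {-61/9, 26/5, 37, 5*sqrt(2), 5*sqrt(3)}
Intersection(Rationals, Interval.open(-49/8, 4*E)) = Intersection(Interval.open(-49/8, 4*E), Rationals)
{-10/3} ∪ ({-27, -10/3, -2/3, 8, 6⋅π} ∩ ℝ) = {-27, -10/3, -2/3, 8, 6⋅π}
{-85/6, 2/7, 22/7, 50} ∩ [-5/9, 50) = {2/7, 22/7}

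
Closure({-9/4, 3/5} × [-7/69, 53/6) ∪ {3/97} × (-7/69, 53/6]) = {-9/4, 3/97, 3/5} × [-7/69, 53/6]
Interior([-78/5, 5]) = (-78/5, 5)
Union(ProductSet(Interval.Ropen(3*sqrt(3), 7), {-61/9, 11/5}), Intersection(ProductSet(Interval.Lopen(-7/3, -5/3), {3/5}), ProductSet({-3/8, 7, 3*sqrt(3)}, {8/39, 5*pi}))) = ProductSet(Interval.Ropen(3*sqrt(3), 7), {-61/9, 11/5})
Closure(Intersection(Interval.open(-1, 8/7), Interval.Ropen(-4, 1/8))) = Interval(-1, 1/8)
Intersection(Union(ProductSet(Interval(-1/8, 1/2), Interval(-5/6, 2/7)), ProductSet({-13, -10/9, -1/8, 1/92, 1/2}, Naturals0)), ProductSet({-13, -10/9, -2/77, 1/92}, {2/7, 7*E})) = ProductSet({-2/77, 1/92}, {2/7})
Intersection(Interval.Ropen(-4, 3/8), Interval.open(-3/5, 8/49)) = Interval.open(-3/5, 8/49)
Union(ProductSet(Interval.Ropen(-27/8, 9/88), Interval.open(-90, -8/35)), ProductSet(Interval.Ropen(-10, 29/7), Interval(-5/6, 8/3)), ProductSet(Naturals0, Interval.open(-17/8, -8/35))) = Union(ProductSet(Interval.Ropen(-10, 29/7), Interval(-5/6, 8/3)), ProductSet(Interval.Ropen(-27/8, 9/88), Interval.open(-90, -8/35)), ProductSet(Naturals0, Interval.open(-17/8, -8/35)))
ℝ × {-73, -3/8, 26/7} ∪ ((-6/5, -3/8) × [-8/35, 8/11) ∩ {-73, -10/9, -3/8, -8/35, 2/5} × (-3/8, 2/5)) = (ℝ × {-73, -3/8, 26/7}) ∪ ({-10/9} × [-8/35, 2/5))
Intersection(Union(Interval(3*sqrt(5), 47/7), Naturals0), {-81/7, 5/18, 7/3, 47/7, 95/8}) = {47/7}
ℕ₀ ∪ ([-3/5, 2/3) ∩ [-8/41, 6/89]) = [-8/41, 6/89] ∪ ℕ₀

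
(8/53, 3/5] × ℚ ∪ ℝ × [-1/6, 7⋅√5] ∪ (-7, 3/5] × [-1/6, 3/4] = ((8/53, 3/5] × ℚ) ∪ (ℝ × [-1/6, 7⋅√5])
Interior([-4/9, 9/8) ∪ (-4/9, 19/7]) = (-4/9, 19/7)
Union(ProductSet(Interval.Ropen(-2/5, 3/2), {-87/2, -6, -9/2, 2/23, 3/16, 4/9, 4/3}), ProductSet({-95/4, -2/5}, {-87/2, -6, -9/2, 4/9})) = Union(ProductSet({-95/4, -2/5}, {-87/2, -6, -9/2, 4/9}), ProductSet(Interval.Ropen(-2/5, 3/2), {-87/2, -6, -9/2, 2/23, 3/16, 4/9, 4/3}))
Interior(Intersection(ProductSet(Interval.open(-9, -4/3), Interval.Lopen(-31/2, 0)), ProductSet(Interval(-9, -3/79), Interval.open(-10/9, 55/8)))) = ProductSet(Interval.open(-9, -4/3), Interval.open(-10/9, 0))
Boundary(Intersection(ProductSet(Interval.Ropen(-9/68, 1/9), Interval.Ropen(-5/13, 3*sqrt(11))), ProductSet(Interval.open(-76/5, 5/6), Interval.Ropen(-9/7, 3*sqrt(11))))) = Union(ProductSet({-9/68, 1/9}, Interval(-5/13, 3*sqrt(11))), ProductSet(Interval(-9/68, 1/9), {-5/13, 3*sqrt(11)}))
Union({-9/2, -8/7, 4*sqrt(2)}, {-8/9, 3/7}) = {-9/2, -8/7, -8/9, 3/7, 4*sqrt(2)}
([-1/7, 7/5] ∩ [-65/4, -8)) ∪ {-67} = {-67}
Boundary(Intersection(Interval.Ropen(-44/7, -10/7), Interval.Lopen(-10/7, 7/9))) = EmptySet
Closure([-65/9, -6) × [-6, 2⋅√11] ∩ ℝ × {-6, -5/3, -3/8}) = [-65/9, -6] × {-6, -5/3, -3/8}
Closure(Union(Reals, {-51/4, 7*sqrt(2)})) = Reals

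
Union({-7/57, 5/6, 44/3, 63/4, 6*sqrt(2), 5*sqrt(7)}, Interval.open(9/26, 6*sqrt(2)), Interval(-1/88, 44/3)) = Union({-7/57, 63/4}, Interval(-1/88, 44/3))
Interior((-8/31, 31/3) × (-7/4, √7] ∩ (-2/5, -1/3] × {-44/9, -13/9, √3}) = ∅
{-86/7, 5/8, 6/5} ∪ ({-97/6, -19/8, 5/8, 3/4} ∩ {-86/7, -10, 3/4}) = {-86/7, 5/8, 3/4, 6/5}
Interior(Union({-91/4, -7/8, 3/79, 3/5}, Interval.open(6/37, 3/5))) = Interval.open(6/37, 3/5)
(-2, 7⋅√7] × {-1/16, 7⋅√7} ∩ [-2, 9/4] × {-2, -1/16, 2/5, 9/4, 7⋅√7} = (-2, 9/4] × {-1/16, 7⋅√7}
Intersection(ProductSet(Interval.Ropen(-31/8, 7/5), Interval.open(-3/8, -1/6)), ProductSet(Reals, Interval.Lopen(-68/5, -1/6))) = ProductSet(Interval.Ropen(-31/8, 7/5), Interval.open(-3/8, -1/6))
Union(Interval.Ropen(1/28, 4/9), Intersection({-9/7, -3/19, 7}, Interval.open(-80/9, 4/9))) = Union({-9/7, -3/19}, Interval.Ropen(1/28, 4/9))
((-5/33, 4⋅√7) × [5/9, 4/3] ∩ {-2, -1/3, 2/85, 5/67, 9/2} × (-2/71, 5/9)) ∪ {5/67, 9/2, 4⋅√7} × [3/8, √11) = {5/67, 9/2, 4⋅√7} × [3/8, √11)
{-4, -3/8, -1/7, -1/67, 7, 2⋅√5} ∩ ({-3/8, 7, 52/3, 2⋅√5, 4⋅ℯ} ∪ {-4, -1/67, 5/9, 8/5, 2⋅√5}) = {-4, -3/8, -1/67, 7, 2⋅√5}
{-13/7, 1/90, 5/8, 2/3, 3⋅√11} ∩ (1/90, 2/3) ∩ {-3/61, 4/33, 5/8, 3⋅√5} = {5/8}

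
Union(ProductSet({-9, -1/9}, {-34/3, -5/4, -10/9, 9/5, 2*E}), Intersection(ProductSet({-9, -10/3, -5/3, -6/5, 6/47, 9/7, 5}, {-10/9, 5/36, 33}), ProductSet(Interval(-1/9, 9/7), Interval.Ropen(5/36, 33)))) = Union(ProductSet({-9, -1/9}, {-34/3, -5/4, -10/9, 9/5, 2*E}), ProductSet({6/47, 9/7}, {5/36}))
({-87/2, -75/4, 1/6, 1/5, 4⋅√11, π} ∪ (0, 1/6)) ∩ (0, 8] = (0, 1/6] ∪ {1/5, π}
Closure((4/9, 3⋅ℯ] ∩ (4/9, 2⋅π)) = [4/9, 2⋅π]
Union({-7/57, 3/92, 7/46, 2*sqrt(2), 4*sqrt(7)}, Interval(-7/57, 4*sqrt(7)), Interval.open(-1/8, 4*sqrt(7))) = Interval.Lopen(-1/8, 4*sqrt(7))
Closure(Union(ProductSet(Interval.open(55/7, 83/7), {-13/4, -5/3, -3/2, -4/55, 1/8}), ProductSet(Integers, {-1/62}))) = Union(ProductSet(Integers, {-1/62}), ProductSet(Interval(55/7, 83/7), {-13/4, -5/3, -3/2, -4/55, 1/8}))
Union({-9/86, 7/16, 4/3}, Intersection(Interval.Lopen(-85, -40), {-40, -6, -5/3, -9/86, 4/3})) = {-40, -9/86, 7/16, 4/3}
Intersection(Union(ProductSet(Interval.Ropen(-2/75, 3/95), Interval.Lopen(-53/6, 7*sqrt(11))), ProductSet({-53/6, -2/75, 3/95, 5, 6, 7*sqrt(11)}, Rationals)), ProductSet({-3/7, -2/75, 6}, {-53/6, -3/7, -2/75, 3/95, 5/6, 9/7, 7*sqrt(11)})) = Union(ProductSet({-2/75}, {-3/7, -2/75, 3/95, 5/6, 9/7, 7*sqrt(11)}), ProductSet({-2/75, 6}, {-53/6, -3/7, -2/75, 3/95, 5/6, 9/7}))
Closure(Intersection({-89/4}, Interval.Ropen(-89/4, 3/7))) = {-89/4}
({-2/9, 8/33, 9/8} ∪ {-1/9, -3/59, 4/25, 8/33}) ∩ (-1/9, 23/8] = {-3/59, 4/25, 8/33, 9/8}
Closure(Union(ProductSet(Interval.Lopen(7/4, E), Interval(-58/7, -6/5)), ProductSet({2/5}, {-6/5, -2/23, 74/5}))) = Union(ProductSet({2/5}, {-6/5, -2/23, 74/5}), ProductSet(Interval(7/4, E), Interval(-58/7, -6/5)))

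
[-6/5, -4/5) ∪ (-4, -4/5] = (-4, -4/5]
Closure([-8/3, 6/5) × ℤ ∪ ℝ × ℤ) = (-∞, ∞) × ℤ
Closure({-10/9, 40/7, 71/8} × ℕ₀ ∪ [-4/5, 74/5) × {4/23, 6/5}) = ({-10/9, 40/7, 71/8} × ℕ₀) ∪ ([-4/5, 74/5] × {4/23, 6/5})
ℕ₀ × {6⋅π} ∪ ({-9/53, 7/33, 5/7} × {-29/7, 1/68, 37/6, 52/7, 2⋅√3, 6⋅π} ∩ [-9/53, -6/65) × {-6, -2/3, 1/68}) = ({-9/53} × {1/68}) ∪ (ℕ₀ × {6⋅π})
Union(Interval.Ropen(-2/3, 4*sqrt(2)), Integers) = Union(Integers, Interval.Ropen(-2/3, 4*sqrt(2)))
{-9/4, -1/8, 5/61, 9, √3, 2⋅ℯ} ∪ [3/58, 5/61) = {-9/4, -1/8, 9, √3, 2⋅ℯ} ∪ [3/58, 5/61]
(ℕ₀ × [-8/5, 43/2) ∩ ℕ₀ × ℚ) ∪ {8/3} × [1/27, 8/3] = ({8/3} × [1/27, 8/3]) ∪ (ℕ₀ × (ℚ ∩ [-8/5, 43/2)))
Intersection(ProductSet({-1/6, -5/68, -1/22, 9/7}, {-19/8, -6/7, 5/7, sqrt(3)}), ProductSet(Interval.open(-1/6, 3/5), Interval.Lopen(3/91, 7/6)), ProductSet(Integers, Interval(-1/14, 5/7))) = EmptySet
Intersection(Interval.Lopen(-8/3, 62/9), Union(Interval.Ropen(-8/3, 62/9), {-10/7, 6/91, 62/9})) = Interval.Lopen(-8/3, 62/9)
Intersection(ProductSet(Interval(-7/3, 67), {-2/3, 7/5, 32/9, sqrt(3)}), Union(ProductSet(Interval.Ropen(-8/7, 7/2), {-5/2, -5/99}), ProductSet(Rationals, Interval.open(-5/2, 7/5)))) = ProductSet(Intersection(Interval(-7/3, 67), Rationals), {-2/3})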